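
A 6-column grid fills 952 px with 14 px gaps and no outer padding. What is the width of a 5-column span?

791 px

6c + 5·14 = 952 → 6c = 882 → c = 147 px.
5-column span = 5·147 + 4·14 = 791 px.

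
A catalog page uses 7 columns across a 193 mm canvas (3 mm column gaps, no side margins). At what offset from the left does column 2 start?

28 mm

7 columns + 6 column gaps: 7c + 6·3 = 193.
7c = 193 − 18 = 175, so c = 25 mm.
Before column 2: 1 column + 1 column gap.
Offset = 1·(25 + 3) = 1·28 = 28 mm.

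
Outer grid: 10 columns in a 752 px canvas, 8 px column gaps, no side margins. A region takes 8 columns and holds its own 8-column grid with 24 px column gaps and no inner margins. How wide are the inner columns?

Subtracting 9 column gaps of 8 leaves 680 for 10 columns, so c = 68 px.
Span of 8: 8·68 + 7·8 = 544 + 56 = 600 px.
600 − 7·24 = 432; ÷8 gives d = 54 px.

54 px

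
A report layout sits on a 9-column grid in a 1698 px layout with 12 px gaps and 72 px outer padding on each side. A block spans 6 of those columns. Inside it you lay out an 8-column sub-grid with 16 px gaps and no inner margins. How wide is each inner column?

Subtract both margins: 1698 − 2·72 = 1554 px.
Subtracting 8 gaps of 12 leaves 1458 for 9 columns, so c = 162 px.
6 columns plus 5 gaps: 972 + 60 = 1032 px.
8 columns + 7 gaps: 8d + 7·16 = 1032.
8d = 1032 − 112 = 920, so d = 115 px.

115 px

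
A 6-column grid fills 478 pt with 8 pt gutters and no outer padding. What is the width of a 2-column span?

6c + 5·8 = 478 → 6c = 438 → c = 73 pt.
2 columns plus 1 gutter: 146 + 8 = 154 pt.

154 pt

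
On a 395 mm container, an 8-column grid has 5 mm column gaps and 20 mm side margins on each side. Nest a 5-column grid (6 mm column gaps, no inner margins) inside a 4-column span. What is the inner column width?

Take off 40 mm of margins, leaving 355 mm.
8 columns + 7 column gaps: 8c + 7·5 = 355.
8c = 355 − 35 = 320, so c = 40 mm.
4 columns plus 3 column gaps: 160 + 15 = 175 mm.
175 − 4·6 = 151; ÷5 gives d = 30.2 mm.

30.2 mm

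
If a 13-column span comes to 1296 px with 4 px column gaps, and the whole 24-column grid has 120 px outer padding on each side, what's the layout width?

2636 px

13c + 12·4 = 1296 → 13c = 1248 → c = 96 px.
Adding margins, columns and gutters: 240 + 2304 + 92 = 2636 px.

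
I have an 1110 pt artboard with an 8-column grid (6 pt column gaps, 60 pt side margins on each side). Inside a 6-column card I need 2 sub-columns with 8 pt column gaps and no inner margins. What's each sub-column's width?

Subtract both margins: 1110 − 2·60 = 990 pt.
Subtracting 7 column gaps of 6 leaves 948 for 8 columns, so c = 118.5 pt.
6 columns plus 5 column gaps: 711 + 30 = 741 pt.
2d + 1·8 = 741 → 2d = 733 → d = 366.5 pt.

366.5 pt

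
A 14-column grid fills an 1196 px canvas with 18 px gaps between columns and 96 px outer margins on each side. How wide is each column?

Content width = 1196 − 2·96 = 1004 px.
14 columns + 13 gaps: 14c + 13·18 = 1004.
14c = 1004 − 234 = 770, so c = 55 px.

55 px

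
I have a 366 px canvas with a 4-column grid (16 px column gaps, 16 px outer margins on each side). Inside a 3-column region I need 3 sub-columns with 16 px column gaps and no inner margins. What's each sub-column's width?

71.5 px

Inside the margins: 366 − 32 = 334 px.
4 columns + 3 column gaps: 4c + 3·16 = 334.
4c = 334 − 48 = 286, so c = 71.5 px.
3-column span = 3·71.5 + 2·16 = 246.5 px.
3d + 2·16 = 246.5 → 3d = 214.5 → d = 71.5 px.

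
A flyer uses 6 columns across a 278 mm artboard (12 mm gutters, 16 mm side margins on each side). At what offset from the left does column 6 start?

Inside the margins: 278 − 32 = 246 mm.
6 columns + 5 gutters: 6c + 5·12 = 246.
6c = 246 − 60 = 186, so c = 31 mm.
Before column 6: the margin + 5 columns + 5 gutters.
Offset = 16 + 5·(31 + 12) = 16 + 215 = 231 mm.

231 mm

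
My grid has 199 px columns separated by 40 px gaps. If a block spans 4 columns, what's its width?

Span of 4: 4·199 + 3·40 = 796 + 120 = 916 px.

916 px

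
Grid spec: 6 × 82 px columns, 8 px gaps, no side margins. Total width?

532 px

Canvas = 6·82 + 5·8 = 492 + 40 = 532 px.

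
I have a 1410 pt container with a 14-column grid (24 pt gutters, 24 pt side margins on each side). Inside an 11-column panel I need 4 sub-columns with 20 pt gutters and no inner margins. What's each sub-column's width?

Subtract both margins: 1410 − 2·24 = 1362 pt.
1362 − 13·24 = 1050; ÷14 gives c = 75 pt.
11 columns plus 10 gutters: 825 + 240 = 1065 pt.
1065 − 3·20 = 1005; ÷4 gives d = 251.25 pt.

251.25 pt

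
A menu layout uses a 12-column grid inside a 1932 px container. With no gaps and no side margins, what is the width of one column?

161 px

12c = 1932 → c = 161 px.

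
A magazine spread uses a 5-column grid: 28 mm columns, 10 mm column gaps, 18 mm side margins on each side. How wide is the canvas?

Adding margins, columns and gutters: 36 + 140 + 40 = 216 mm.

216 mm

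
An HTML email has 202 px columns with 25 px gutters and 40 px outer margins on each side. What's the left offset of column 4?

Before column 4: the margin + 3 columns + 3 gutters.
Offset = 40 + 3·(202 + 25) = 40 + 681 = 721 px.

721 px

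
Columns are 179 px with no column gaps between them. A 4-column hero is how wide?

4-column span = 4·179 = 716 px.

716 px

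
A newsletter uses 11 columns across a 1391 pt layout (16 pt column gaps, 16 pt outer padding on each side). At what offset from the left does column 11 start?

1266 pt

Take off 32 pt of margins, leaving 1359 pt.
Subtracting 10 column gaps of 16 leaves 1199 for 11 columns, so c = 109 pt.
Before column 11: the margin + 10 columns + 10 column gaps.
Offset = 16 + 10·(109 + 16) = 16 + 1250 = 1266 pt.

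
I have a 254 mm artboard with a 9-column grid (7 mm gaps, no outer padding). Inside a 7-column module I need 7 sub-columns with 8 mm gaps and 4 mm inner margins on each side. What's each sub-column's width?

9c + 8·7 = 254 → 9c = 198 → c = 22 mm.
7-column span = 7·22 + 6·7 = 196 mm.
Inner content = 196 − 2·4 = 188 mm.
Subtracting 6 gaps of 8 leaves 140 for 7 columns, so d = 20 mm.

20 mm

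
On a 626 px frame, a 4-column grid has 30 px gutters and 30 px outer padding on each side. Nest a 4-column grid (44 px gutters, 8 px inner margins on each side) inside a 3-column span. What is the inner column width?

67.25 px

Subtract both margins: 626 − 2·30 = 566 px.
4 columns + 3 gutters: 4c + 3·30 = 566.
4c = 566 − 90 = 476, so c = 119 px.
Span of 3: 3·119 + 2·30 = 357 + 60 = 417 px.
Inner content = 417 − 2·8 = 401 px.
Subtracting 3 gutters of 44 leaves 269 for 4 columns, so d = 67.25 px.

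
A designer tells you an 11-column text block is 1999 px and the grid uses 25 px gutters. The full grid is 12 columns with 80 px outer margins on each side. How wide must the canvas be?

1999 − 10·25 = 1749; ÷11 gives c = 159 px.
Total width: 2·80 + 12·159 + 11·25 = 2343 px.

2343 px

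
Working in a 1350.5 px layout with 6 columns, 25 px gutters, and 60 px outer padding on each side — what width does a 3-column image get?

Subtract both margins: 1350.5 − 2·60 = 1230.5 px.
6 columns + 5 gutters: 6c + 5·25 = 1230.5.
6c = 1230.5 − 125 = 1105.5, so c = 184.25 px.
3-column span = 3·184.25 + 2·25 = 602.75 px.

602.75 px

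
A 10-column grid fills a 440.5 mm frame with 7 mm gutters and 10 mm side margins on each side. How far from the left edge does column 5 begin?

Content = 440.5 − 2·10 = 420.5 mm.
420.5 − 9·7 = 357.5; ÷10 gives c = 35.75 mm.
Before column 5: the margin + 4 columns + 4 gutters.
Offset = 10 + 4·(35.75 + 7) = 10 + 171 = 181 mm.

181 mm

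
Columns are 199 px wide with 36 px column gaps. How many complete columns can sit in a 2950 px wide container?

12 columns: 12·199 + 11·36 = 2784 px ≤ 2950.
13 columns: 3019 px > 2950. So 12.

12 columns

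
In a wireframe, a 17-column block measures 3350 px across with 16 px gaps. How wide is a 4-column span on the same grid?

17 columns + 16 gaps: 17c + 16·16 = 3350.
17c = 3350 − 256 = 3094, so c = 182 px.
4 columns plus 3 gaps: 728 + 48 = 776 px.

776 px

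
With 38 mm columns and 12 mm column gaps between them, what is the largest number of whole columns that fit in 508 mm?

Each extra column adds 38 + 12 = 50 mm.
(508 + 12) / 50 = 10.40, so 10 columns fit.

10 columns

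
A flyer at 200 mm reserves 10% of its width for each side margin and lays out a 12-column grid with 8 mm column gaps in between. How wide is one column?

6 mm

Margins: 10% × 200 = 20 mm each, so content = 200 − 40 = 160 mm.
Subtracting 11 column gaps of 8 leaves 72 for 12 columns, so c = 6 mm.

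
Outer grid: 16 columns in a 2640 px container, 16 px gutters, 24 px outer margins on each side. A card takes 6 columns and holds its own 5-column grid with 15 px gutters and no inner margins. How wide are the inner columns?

Inside the margins: 2640 − 48 = 2592 px.
Subtracting 15 gutters of 16 leaves 2352 for 16 columns, so c = 147 px.
Span of 6: 6·147 + 5·16 = 882 + 80 = 962 px.
5 columns + 4 gutters: 5d + 4·15 = 962.
5d = 962 − 60 = 902, so d = 180.4 px.

180.4 px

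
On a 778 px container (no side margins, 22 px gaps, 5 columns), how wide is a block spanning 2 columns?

298 px

778 − 4·22 = 690; ÷5 gives c = 138 px.
2 columns plus 1 gap: 276 + 22 = 298 px.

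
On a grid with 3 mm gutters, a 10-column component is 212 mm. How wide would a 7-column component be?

147.5 mm

Subtracting 9 gutters of 3 leaves 185 for 10 columns, so c = 18.5 mm.
Span of 7: 7·18.5 + 6·3 = 129.5 + 18 = 147.5 mm.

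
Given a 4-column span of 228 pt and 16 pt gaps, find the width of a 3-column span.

4c + 3·16 = 228 → 4c = 180 → c = 45 pt.
3-column span = 3·45 + 2·16 = 167 pt.

167 pt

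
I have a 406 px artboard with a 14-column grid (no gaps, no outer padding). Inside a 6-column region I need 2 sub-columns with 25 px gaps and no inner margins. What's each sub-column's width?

14c = 406 → c = 29 px.
6-column span = 6·29 = 174 px.
174 − 1·25 = 149; ÷2 gives d = 74.5 px.

74.5 px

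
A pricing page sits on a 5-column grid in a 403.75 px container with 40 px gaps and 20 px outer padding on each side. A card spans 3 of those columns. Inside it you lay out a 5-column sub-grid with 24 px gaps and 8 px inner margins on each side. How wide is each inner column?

18.05 px

Inside the margins: 403.75 − 40 = 363.75 px.
5 columns + 4 gaps: 5c + 4·40 = 363.75.
5c = 363.75 − 160 = 203.75, so c = 40.75 px.
3-column span = 3·40.75 + 2·40 = 202.25 px.
Inner content = 202.25 − 2·8 = 186.25 px.
Subtracting 4 gaps of 24 leaves 90.25 for 5 columns, so d = 18.05 px.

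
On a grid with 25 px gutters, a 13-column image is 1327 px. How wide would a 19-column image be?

1951 px

Subtracting 12 gutters of 25 leaves 1027 for 13 columns, so c = 79 px.
Span of 19: 19·79 + 18·25 = 1501 + 450 = 1951 px.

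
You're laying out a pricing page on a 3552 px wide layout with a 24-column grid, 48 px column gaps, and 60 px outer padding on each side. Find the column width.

Subtract both margins: 3552 − 2·60 = 3432 px.
3432 − 23·48 = 2328; ÷24 gives c = 97 px.

97 px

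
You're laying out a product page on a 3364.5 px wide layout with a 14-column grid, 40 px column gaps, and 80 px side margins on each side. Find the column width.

Content width = 3364.5 − 2·80 = 3204.5 px.
3204.5 − 13·40 = 2684.5; ÷14 gives c = 191.75 px.

191.75 px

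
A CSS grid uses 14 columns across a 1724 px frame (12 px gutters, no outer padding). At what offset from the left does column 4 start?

372 px

Subtracting 13 gutters of 12 leaves 1568 for 14 columns, so c = 112 px.
No margin, so column 4 starts at 3·(column + gutter) = 3·124 = 372 px.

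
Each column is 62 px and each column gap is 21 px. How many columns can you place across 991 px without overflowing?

12 columns

12 columns: 12·62 + 11·21 = 975 px ≤ 991.
13 columns: 1058 px > 991. So 12.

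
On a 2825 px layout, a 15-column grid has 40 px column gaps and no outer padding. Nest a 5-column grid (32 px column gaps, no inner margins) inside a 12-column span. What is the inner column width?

424.8 px

15 columns + 14 column gaps: 15c + 14·40 = 2825.
15c = 2825 − 560 = 2265, so c = 151 px.
12-column span = 12·151 + 11·40 = 2252 px.
Subtracting 4 column gaps of 32 leaves 2124 for 5 columns, so d = 424.8 px.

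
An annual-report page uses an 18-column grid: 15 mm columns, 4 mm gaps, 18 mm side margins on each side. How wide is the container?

Total width: 2·18 + 18·15 + 17·4 = 374 mm.

374 mm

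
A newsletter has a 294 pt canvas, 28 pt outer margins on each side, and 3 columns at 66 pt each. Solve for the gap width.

20 pt

Subtract both margins: 294 − 2·28 = 238 pt.
3·66 + 2g = 238 → 2g = 40 → g = 20 pt.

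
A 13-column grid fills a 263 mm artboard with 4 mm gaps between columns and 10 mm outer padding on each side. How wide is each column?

Take off 20 mm of margins, leaving 243 mm.
Subtracting 12 gaps of 4 leaves 195 for 13 columns, so c = 15 mm.

15 mm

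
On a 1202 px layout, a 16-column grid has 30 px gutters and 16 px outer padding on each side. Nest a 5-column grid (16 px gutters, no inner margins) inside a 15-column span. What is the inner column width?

Take off 32 px of margins, leaving 1170 px.
Subtracting 15 gutters of 30 leaves 720 for 16 columns, so c = 45 px.
Span of 15: 15·45 + 14·30 = 675 + 420 = 1095 px.
5d + 4·16 = 1095 → 5d = 1031 → d = 206.2 px.

206.2 px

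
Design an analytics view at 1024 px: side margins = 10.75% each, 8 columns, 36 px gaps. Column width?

68.98 px

Each margin = 10.75% of 1024 = 110.08 px; content = 1024 − 2·110.08 = 803.84 px.
8 columns + 7 gaps: 8c + 7·36 = 803.84.
8c = 803.84 − 252 = 551.84, so c = 68.98 px.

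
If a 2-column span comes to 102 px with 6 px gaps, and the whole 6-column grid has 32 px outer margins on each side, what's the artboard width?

2 columns + 1 gap: 2c + 1·6 = 102.
2c = 102 − 6 = 96, so c = 48 px.
Total width: 2·32 + 6·48 + 5·6 = 382 px.

382 px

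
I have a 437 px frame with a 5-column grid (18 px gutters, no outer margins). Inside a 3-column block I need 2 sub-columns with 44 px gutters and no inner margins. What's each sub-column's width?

437 − 4·18 = 365; ÷5 gives c = 73 px.
Span of 3: 3·73 + 2·18 = 219 + 36 = 255 px.
2 columns + 1 gutter: 2d + 1·44 = 255.
2d = 255 − 44 = 211, so d = 105.5 px.

105.5 px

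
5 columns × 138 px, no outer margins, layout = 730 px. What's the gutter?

5·138 + 4g = 730 → 4g = 40 → g = 10 px.

10 px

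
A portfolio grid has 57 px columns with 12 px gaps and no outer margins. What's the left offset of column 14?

897 px

No margin, so column 14 starts at 13·(column + gutter) = 13·69 = 897 px.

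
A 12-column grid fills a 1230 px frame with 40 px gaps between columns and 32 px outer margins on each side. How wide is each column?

60.5 px

Inside the margins: 1230 − 64 = 1166 px.
1166 − 11·40 = 726; ÷12 gives c = 60.5 px.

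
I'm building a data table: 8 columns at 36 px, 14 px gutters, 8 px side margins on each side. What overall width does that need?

402 px

Container = 2·8 + 8·36 + 7·14 = 16 + 288 + 98 = 402 px.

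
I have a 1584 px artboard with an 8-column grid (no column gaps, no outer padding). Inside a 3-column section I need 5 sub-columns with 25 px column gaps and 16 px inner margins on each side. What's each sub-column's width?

92.4 px

With no column gaps, each column is 1584/8 = 198 px.
3-column span = 3·198 = 594 px.
Inner content = 594 − 2·16 = 562 px.
5 columns + 4 column gaps: 5d + 4·25 = 562.
5d = 562 − 100 = 462, so d = 92.4 px.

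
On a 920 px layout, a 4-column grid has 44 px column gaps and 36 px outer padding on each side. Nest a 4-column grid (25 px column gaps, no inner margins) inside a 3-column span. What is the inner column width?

Take off 72 px of margins, leaving 848 px.
4 columns + 3 column gaps: 4c + 3·44 = 848.
4c = 848 − 132 = 716, so c = 179 px.
3-column span = 3·179 + 2·44 = 625 px.
625 − 3·25 = 550; ÷4 gives d = 137.5 px.

137.5 px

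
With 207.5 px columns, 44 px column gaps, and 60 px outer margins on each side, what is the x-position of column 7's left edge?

Before column 7: the margin + 6 columns + 6 column gaps.
Offset = 60 + 6·(207.5 + 44) = 60 + 1509 = 1569 px.

1569 px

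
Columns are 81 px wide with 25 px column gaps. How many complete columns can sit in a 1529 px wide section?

14 columns

14 columns: 14·81 + 13·25 = 1459 px ≤ 1529.
15 columns: 1565 px > 1529. So 14.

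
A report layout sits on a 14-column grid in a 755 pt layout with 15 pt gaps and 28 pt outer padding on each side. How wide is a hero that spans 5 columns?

Inside the margins: 755 − 56 = 699 pt.
699 − 13·15 = 504; ÷14 gives c = 36 pt.
Span of 5: 5·36 + 4·15 = 180 + 60 = 240 pt.

240 pt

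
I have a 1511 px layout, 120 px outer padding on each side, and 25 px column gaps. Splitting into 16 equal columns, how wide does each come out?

56 px

Content width = 1511 − 2·120 = 1271 px.
Subtracting 15 column gaps of 25 leaves 896 for 16 columns, so c = 56 px.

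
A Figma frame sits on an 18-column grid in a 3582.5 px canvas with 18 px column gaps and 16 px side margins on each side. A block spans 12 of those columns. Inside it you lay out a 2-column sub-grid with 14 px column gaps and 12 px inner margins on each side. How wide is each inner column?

Outer content = 3582.5 − 2·16 = 3550.5 px.
18 columns + 17 column gaps: 18c + 17·18 = 3550.5.
18c = 3550.5 − 306 = 3244.5, so c = 180.25 px.
12 columns plus 11 column gaps: 2163 + 198 = 2361 px.
Inner content = 2361 − 2·12 = 2337 px.
2 columns + 1 column gap: 2d + 1·14 = 2337.
2d = 2337 − 14 = 2323, so d = 1161.5 px.

1161.5 px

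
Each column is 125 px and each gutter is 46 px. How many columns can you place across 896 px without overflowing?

5 columns

5 columns: 5·125 + 4·46 = 809 px ≤ 896.
6 columns: 980 px > 896. So 5.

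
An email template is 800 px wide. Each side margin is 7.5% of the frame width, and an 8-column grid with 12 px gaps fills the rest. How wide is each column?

74.5 px

Each margin = 7.5% of 800 = 60 px; content = 800 − 2·60 = 680 px.
8c + 7·12 = 680 → 8c = 596 → c = 74.5 px.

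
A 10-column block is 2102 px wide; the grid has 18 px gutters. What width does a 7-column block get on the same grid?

2102 − 9·18 = 1940; ÷10 gives c = 194 px.
7 columns plus 6 gutters: 1358 + 108 = 1466 px.

1466 px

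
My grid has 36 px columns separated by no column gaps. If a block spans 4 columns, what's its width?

144 px

4-column span = 4·36 = 144 px.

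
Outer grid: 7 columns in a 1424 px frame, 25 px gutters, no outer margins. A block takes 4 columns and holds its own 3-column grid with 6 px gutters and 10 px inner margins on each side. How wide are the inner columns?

7 columns + 6 gutters: 7c + 6·25 = 1424.
7c = 1424 − 150 = 1274, so c = 182 px.
Span of 4: 4·182 + 3·25 = 728 + 75 = 803 px.
Inner content = 803 − 2·10 = 783 px.
3d + 2·6 = 783 → 3d = 771 → d = 257 px.

257 px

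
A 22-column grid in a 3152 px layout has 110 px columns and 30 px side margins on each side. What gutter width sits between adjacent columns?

Take off 60 px of margins, leaving 3092 px.
22 columns take 22·110 = 2420 px; remaining 672 splits into 21 gutters.
g = 672 / 21 = 32 px.

32 px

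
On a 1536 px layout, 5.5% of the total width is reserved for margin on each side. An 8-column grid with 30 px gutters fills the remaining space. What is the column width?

Margins: 5.5% × 1536 = 84.48 px each, so content = 1536 − 168.96 = 1367.04 px.
8 columns + 7 gutters: 8c + 7·30 = 1367.04.
8c = 1367.04 − 210 = 1157.04, so c = 144.63 px.

144.63 px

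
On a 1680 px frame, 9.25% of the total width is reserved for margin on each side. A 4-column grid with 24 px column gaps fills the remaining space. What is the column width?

324.3 px

Each margin = 9.25% of 1680 = 155.4 px; content = 1680 − 2·155.4 = 1369.2 px.
1369.2 − 3·24 = 1297.2; ÷4 gives c = 324.3 px.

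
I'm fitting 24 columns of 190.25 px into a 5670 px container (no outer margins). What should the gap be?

24·190.25 + 23g = 5670 → 23g = 1104 → g = 48 px.

48 px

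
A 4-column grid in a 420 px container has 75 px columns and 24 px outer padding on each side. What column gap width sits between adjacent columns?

Subtract both margins: 420 − 2·24 = 372 px.
4·75 + 3g = 372 → 3g = 72 → g = 24 px.

24 px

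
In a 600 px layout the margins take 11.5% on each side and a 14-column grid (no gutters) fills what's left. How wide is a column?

Each margin = 11.5% of 600 = 69 px; content = 600 − 2·69 = 462 px.
With no gutters, each column is 462/14 = 33 px.

33 px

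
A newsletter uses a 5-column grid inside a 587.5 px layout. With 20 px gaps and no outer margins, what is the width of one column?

101.5 px

587.5 − 4·20 = 507.5; ÷5 gives c = 101.5 px.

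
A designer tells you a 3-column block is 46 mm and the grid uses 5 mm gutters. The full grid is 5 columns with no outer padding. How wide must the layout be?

46 − 2·5 = 36; ÷3 gives c = 12 mm.
Summing: 60 + 20 = 80 mm.

80 mm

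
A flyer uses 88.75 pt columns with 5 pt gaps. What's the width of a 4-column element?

370 pt

4-column span = 4·88.75 + 3·5 = 370 pt.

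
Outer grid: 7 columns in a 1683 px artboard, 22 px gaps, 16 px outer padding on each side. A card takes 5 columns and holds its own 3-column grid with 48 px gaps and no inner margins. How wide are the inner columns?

Inside the margins: 1683 − 32 = 1651 px.
7c + 6·22 = 1651 → 7c = 1519 → c = 217 px.
5 columns plus 4 gaps: 1085 + 88 = 1173 px.
Subtracting 2 gaps of 48 leaves 1077 for 3 columns, so d = 359 px.

359 px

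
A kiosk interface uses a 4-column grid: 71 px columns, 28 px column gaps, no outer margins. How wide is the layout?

Total width: 4·71 + 3·28 = 368 px.

368 px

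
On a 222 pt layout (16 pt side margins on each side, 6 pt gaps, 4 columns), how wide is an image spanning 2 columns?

92 pt

Subtract both margins: 222 − 2·16 = 190 pt.
Subtracting 3 gaps of 6 leaves 172 for 4 columns, so c = 43 pt.
2 columns plus 1 gap: 86 + 6 = 92 pt.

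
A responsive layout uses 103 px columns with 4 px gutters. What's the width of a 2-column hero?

Span of 2: 2·103 + 1·4 = 206 + 4 = 210 px.

210 px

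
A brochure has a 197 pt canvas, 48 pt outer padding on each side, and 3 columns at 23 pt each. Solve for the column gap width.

16 pt

Take off 96 pt of margins, leaving 101 pt.
3·23 + 2g = 101 → 2g = 32 → g = 16 pt.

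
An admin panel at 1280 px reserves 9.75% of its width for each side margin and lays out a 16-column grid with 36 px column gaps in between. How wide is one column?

1280 × (1 − 2·9.75%) = 1280 × 80.5% = 1030.4 px for the columns.
16 columns + 15 column gaps: 16c + 15·36 = 1030.4.
16c = 1030.4 − 540 = 490.4, so c = 30.65 px.

30.65 px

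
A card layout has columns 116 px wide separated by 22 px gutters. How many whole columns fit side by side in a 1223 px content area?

9 columns: 9·116 + 8·22 = 1220 px ≤ 1223.
10 columns: 1358 px > 1223. So 9.

9 columns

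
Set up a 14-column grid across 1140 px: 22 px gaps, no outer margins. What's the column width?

14c + 13·22 = 1140 → 14c = 854 → c = 61 px.

61 px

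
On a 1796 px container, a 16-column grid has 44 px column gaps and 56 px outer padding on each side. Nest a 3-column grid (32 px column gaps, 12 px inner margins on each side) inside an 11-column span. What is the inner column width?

352 px

Inside the margins: 1796 − 112 = 1684 px.
1684 − 15·44 = 1024; ÷16 gives c = 64 px.
11-column span = 11·64 + 10·44 = 1144 px.
Inner content = 1144 − 2·12 = 1120 px.
1120 − 2·32 = 1056; ÷3 gives d = 352 px.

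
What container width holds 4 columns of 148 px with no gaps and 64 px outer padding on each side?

Summing: 128 + 592 = 720 px.

720 px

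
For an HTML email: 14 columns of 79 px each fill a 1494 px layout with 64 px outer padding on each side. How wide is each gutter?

Inside the margins: 1494 − 128 = 1366 px.
14·79 + 13g = 1366 → 13g = 260 → g = 20 px.

20 px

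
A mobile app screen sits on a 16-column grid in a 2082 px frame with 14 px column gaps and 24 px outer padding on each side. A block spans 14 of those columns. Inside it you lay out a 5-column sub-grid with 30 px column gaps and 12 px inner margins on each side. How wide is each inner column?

326.8 px

Take off 48 px of margins, leaving 2034 px.
Subtracting 15 column gaps of 14 leaves 1824 for 16 columns, so c = 114 px.
14 columns plus 13 column gaps: 1596 + 182 = 1778 px.
Inner content = 1778 − 2·12 = 1754 px.
5d + 4·30 = 1754 → 5d = 1634 → d = 326.8 px.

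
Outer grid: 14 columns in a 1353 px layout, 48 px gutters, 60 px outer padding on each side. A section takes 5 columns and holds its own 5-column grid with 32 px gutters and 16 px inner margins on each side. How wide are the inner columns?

Inside the margins: 1353 − 120 = 1233 px.
14 columns + 13 gutters: 14c + 13·48 = 1233.
14c = 1233 − 624 = 609, so c = 43.5 px.
5 columns plus 4 gutters: 217.5 + 192 = 409.5 px.
Inner content = 409.5 − 2·16 = 377.5 px.
377.5 − 4·32 = 249.5; ÷5 gives d = 49.9 px.

49.9 px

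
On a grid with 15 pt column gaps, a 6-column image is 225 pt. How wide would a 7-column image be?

265 pt

Subtracting 5 column gaps of 15 leaves 150 for 6 columns, so c = 25 pt.
7-column span = 7·25 + 6·15 = 265 pt.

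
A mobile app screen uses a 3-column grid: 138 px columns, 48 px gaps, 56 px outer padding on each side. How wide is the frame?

Frame = 2·56 + 3·138 + 2·48 = 112 + 414 + 96 = 622 px.

622 px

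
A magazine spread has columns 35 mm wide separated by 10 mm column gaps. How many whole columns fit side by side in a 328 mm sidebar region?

7 columns

k columns need k·35 + (k−1)·10 = k·45 − 10.
k·45 − 10 ≤ 328 → k ≤ 338 / 45 ≈ 7.51, so k = 7.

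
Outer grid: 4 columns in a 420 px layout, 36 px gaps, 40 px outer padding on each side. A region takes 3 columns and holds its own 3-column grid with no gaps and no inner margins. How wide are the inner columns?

82 px

Outer content = 420 − 2·40 = 340 px.
340 − 3·36 = 232; ÷4 gives c = 58 px.
Span of 3: 3·58 + 2·36 = 174 + 72 = 246 px.
With no gaps, each column is 246/3 = 82 px.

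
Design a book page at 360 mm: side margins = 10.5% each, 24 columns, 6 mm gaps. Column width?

360 × (1 − 2·10.5%) = 360 × 79% = 284.4 mm for the columns.
24c + 23·6 = 284.4 → 24c = 146.4 → c = 6.1 mm.

6.1 mm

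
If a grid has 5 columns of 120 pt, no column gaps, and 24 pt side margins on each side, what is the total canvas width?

Summing: 48 + 600 = 648 pt.

648 pt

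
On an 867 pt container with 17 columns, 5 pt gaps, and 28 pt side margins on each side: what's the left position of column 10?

Content = 867 − 2·28 = 811 pt.
17c + 16·5 = 811 → 17c = 731 → c = 43 pt.
Column 10 starts at margin + 9·(column + gutter) = 28 + 9·48 = 460 pt.

460 pt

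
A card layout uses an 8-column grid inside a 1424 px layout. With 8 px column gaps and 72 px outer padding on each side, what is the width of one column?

153 px

Subtract both margins: 1424 − 2·72 = 1280 px.
8c + 7·8 = 1280 → 8c = 1224 → c = 153 px.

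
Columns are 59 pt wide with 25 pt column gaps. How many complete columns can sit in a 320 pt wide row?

k columns need k·59 + (k−1)·25 = k·84 − 25.
k·84 − 25 ≤ 320 → k ≤ 345 / 84 ≈ 4.11, so k = 4.

4 columns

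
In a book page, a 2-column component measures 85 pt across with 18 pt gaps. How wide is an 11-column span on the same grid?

548.5 pt

85 − 1·18 = 67; ÷2 gives c = 33.5 pt.
11-column span = 11·33.5 + 10·18 = 548.5 pt.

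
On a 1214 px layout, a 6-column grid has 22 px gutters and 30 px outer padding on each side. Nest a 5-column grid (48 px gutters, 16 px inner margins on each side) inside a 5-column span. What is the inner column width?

146.8 px

Subtract both margins: 1214 − 2·30 = 1154 px.
6c + 5·22 = 1154 → 6c = 1044 → c = 174 px.
Span of 5: 5·174 + 4·22 = 870 + 88 = 958 px.
Inner content = 958 − 2·16 = 926 px.
926 − 4·48 = 734; ÷5 gives d = 146.8 px.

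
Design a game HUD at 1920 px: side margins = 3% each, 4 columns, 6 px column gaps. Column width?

1920 × (1 − 2·3%) = 1920 × 94% = 1804.8 px for the columns.
4 columns + 3 column gaps: 4c + 3·6 = 1804.8.
4c = 1804.8 − 18 = 1786.8, so c = 446.7 px.

446.7 px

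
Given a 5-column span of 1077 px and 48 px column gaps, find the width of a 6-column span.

5c + 4·48 = 1077 → 5c = 885 → c = 177 px.
6-column span = 6·177 + 5·48 = 1302 px.

1302 px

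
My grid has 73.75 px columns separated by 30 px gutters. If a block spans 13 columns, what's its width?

13 columns plus 12 gutters: 958.75 + 360 = 1318.75 px.

1318.75 px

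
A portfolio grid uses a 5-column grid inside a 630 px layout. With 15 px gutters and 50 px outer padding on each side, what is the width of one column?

94 px

Inside the margins: 630 − 100 = 530 px.
5c + 4·15 = 530 → 5c = 470 → c = 94 px.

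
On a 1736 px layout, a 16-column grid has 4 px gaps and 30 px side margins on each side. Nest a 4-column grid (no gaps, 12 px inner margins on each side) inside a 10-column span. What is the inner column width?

255.5 px

Take off 60 px of margins, leaving 1676 px.
1676 − 15·4 = 1616; ÷16 gives c = 101 px.
10-column span = 10·101 + 9·4 = 1046 px.
Inner content = 1046 − 2·12 = 1022 px.
4d = 1022 → d = 255.5 px.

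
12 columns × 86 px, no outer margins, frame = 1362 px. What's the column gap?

12 columns take 12·86 = 1032 px; remaining 330 splits into 11 column gaps.
g = 330 / 11 = 30 px.

30 px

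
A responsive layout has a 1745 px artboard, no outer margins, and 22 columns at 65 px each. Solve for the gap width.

15 px

22 columns take 22·65 = 1430 px; remaining 315 splits into 21 gaps.
g = 315 / 21 = 15 px.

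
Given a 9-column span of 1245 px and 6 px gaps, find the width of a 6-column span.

828 px

Subtracting 8 gaps of 6 leaves 1197 for 9 columns, so c = 133 px.
6 columns plus 5 gaps: 798 + 30 = 828 px.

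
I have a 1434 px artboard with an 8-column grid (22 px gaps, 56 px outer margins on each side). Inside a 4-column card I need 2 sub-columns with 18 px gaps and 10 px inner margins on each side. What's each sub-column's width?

Outer content = 1434 − 2·56 = 1322 px.
1322 − 7·22 = 1168; ÷8 gives c = 146 px.
Span of 4: 4·146 + 3·22 = 584 + 66 = 650 px.
Inner content = 650 − 2·10 = 630 px.
630 − 1·18 = 612; ÷2 gives d = 306 px.

306 px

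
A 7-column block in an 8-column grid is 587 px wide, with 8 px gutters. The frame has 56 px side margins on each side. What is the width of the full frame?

784 px

587 − 6·8 = 539; ÷7 gives c = 77 px.
Frame = 2·56 + 8·77 + 7·8 = 112 + 616 + 56 = 784 px.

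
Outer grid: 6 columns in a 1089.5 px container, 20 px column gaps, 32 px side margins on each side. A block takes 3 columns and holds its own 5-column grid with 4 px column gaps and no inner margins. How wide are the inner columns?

97.35 px

Inside the margins: 1089.5 − 64 = 1025.5 px.
1025.5 − 5·20 = 925.5; ÷6 gives c = 154.25 px.
3-column span = 3·154.25 + 2·20 = 502.75 px.
502.75 − 4·4 = 486.75; ÷5 gives d = 97.35 px.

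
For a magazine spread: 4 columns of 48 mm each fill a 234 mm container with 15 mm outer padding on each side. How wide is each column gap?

Inside the margins: 234 − 30 = 204 mm.
4·48 + 3g = 204 → 3g = 12 → g = 4 mm.

4 mm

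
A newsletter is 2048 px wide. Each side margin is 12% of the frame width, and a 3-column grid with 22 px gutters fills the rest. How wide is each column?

504.16 px

Each margin = 12% of 2048 = 245.76 px; content = 2048 − 2·245.76 = 1556.48 px.
1556.48 − 2·22 = 1512.48; ÷3 gives c = 504.16 px.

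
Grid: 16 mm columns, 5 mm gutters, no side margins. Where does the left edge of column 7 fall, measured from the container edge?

No margin, so column 7 starts at 6·(column + gutter) = 6·21 = 126 mm.

126 mm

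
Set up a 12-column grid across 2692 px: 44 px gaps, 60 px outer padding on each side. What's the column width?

Content width = 2692 − 2·60 = 2572 px.
12c + 11·44 = 2572 → 12c = 2088 → c = 174 px.

174 px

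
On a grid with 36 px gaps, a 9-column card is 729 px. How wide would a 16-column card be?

9c + 8·36 = 729 → 9c = 441 → c = 49 px.
Span of 16: 16·49 + 15·36 = 784 + 540 = 1324 px.

1324 px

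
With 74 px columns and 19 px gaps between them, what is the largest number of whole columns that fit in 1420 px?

15 columns

15 columns: 15·74 + 14·19 = 1376 px ≤ 1420.
16 columns: 1469 px > 1420. So 15.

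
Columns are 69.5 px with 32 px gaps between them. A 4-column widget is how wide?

4-column span = 4·69.5 + 3·32 = 374 px.

374 px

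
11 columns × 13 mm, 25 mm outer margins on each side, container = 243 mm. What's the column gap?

Content width = 243 − 2·25 = 193 mm.
11·13 + 10g = 193 → 10g = 50 → g = 5 mm.

5 mm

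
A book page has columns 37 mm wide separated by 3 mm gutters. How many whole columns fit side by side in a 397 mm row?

10 columns

Each extra column adds 37 + 3 = 40 mm.
(397 + 3) / 40 = 10.00, so 10 columns fit.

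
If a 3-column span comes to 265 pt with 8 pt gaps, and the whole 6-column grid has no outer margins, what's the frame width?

3 columns + 2 gaps: 3c + 2·8 = 265.
3c = 265 − 16 = 249, so c = 83 pt.
Frame = 6·83 + 5·8 = 498 + 40 = 538 pt.

538 pt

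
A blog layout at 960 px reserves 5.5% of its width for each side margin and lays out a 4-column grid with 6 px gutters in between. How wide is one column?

Margins: 5.5% × 960 = 52.8 px each, so content = 960 − 105.6 = 854.4 px.
Subtracting 3 gutters of 6 leaves 836.4 for 4 columns, so c = 209.1 px.

209.1 px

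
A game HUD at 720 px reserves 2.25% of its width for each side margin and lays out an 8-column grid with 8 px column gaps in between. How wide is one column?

720 × (1 − 2·2.25%) = 720 × 95.5% = 687.6 px for the columns.
8c + 7·8 = 687.6 → 8c = 631.6 → c = 78.95 px.

78.95 px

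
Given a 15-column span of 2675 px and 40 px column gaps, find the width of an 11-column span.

2675 − 14·40 = 2115; ÷15 gives c = 141 px.
Span of 11: 11·141 + 10·40 = 1551 + 400 = 1951 px.

1951 px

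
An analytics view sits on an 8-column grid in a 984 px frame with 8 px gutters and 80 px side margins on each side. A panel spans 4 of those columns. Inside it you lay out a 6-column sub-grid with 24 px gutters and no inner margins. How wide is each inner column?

Take off 160 px of margins, leaving 824 px.
Subtracting 7 gutters of 8 leaves 768 for 8 columns, so c = 96 px.
4 columns plus 3 gutters: 384 + 24 = 408 px.
6d + 5·24 = 408 → 6d = 288 → d = 48 px.

48 px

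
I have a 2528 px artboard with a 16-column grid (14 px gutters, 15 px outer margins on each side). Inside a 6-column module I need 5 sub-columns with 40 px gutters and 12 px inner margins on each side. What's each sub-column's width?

Subtract both margins: 2528 − 2·15 = 2498 px.
2498 − 15·14 = 2288; ÷16 gives c = 143 px.
Span of 6: 6·143 + 5·14 = 858 + 70 = 928 px.
Inner content = 928 − 2·12 = 904 px.
5 columns + 4 gutters: 5d + 4·40 = 904.
5d = 904 − 160 = 744, so d = 148.8 px.

148.8 px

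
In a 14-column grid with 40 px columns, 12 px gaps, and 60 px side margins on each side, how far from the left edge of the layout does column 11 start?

580 px

Each column+gutter stride is 52 px; 10 of them past the 60 px margin is 60 + 520 = 580 px.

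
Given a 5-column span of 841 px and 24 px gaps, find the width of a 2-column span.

5c + 4·24 = 841 → 5c = 745 → c = 149 px.
2 columns plus 1 gap: 298 + 24 = 322 px.

322 px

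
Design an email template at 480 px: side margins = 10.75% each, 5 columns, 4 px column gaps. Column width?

72.16 px

Margins: 10.75% × 480 = 51.6 px each, so content = 480 − 103.2 = 376.8 px.
5 columns + 4 column gaps: 5c + 4·4 = 376.8.
5c = 376.8 − 16 = 360.8, so c = 72.16 px.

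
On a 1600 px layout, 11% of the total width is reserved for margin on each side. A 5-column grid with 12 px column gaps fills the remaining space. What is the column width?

240 px

1600 × (1 − 2·11%) = 1600 × 78% = 1248 px for the columns.
5c + 4·12 = 1248 → 5c = 1200 → c = 240 px.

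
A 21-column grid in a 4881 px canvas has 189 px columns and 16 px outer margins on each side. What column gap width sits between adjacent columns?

44 px

Take off 32 px of margins, leaving 4849 px.
Columns use 3969 px, leaving 880 px across 20 column gaps = 44 px each.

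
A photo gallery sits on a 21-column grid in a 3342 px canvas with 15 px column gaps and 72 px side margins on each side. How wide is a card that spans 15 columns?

2280 px

Content width = 3342 − 2·72 = 3198 px.
21 columns + 20 column gaps: 21c + 20·15 = 3198.
21c = 3198 − 300 = 2898, so c = 138 px.
Span of 15: 15·138 + 14·15 = 2070 + 210 = 2280 px.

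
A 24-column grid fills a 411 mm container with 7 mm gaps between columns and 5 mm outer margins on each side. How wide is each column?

Subtract both margins: 411 − 2·5 = 401 mm.
24 columns + 23 gaps: 24c + 23·7 = 401.
24c = 401 − 161 = 240, so c = 10 mm.

10 mm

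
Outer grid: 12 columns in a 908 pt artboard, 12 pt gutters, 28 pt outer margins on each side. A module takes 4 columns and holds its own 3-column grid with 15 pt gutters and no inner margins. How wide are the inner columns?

82 pt

Outer content = 908 − 2·28 = 852 pt.
852 − 11·12 = 720; ÷12 gives c = 60 pt.
Span of 4: 4·60 + 3·12 = 240 + 36 = 276 pt.
Subtracting 2 gutters of 15 leaves 246 for 3 columns, so d = 82 pt.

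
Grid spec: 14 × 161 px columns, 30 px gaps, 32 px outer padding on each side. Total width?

Adding margins, columns and gutters: 64 + 2254 + 390 = 2708 px.

2708 px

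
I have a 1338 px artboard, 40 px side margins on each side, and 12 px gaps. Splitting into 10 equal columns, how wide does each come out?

Subtract both margins: 1338 − 2·40 = 1258 px.
1258 − 9·12 = 1150; ÷10 gives c = 115 px.

115 px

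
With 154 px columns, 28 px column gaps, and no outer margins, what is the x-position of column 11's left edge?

Before column 11: 10 columns + 10 column gaps.
Offset = 10·(154 + 28) = 10·182 = 1820 px.

1820 px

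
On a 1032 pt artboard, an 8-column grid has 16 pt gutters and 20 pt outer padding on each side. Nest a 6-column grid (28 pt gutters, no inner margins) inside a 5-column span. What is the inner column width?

Inside the margins: 1032 − 40 = 992 pt.
8 columns + 7 gutters: 8c + 7·16 = 992.
8c = 992 − 112 = 880, so c = 110 pt.
5 columns plus 4 gutters: 550 + 64 = 614 pt.
614 − 5·28 = 474; ÷6 gives d = 79 pt.

79 pt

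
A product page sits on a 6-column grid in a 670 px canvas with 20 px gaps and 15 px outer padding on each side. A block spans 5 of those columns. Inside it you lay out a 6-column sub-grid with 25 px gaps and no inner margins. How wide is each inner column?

Inside the margins: 670 − 30 = 640 px.
640 − 5·20 = 540; ÷6 gives c = 90 px.
5-column span = 5·90 + 4·20 = 530 px.
Subtracting 5 gaps of 25 leaves 405 for 6 columns, so d = 67.5 px.

67.5 px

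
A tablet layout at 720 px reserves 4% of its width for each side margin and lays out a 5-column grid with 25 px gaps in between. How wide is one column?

Margins: 4% × 720 = 28.8 px each, so content = 720 − 57.6 = 662.4 px.
662.4 − 4·25 = 562.4; ÷5 gives c = 112.48 px.

112.48 px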